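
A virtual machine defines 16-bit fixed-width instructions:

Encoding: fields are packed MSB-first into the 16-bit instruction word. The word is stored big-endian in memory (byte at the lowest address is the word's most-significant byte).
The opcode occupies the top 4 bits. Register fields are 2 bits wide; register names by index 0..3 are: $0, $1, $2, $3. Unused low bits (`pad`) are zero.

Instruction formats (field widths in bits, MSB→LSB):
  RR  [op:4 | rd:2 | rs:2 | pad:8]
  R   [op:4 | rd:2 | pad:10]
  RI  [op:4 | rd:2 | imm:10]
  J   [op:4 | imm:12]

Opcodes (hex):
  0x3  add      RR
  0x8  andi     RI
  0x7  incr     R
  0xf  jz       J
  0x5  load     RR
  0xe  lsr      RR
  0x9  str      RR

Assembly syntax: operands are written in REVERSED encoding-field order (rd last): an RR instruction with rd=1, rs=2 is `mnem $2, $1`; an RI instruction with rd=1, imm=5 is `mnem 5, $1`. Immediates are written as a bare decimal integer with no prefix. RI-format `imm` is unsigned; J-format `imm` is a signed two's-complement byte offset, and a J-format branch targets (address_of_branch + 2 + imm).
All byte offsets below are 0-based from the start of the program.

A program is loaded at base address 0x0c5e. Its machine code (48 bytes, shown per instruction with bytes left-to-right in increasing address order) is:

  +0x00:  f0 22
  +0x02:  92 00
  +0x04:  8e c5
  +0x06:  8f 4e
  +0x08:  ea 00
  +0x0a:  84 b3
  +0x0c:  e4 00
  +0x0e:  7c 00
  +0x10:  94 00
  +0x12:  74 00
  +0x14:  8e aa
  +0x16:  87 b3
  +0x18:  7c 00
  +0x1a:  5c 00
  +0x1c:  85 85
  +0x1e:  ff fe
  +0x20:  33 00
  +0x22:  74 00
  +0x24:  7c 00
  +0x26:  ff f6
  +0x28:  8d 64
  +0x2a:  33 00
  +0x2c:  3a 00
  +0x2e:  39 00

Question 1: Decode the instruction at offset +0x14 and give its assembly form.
andi 682, $3

@+14  big-endian(8e aa) = 0x8eaa
  top 4b → 0x8 → andi [RI]
  rd@[11:10]=0x3 ⇒ $3
  imm@[9:0]=0x2aa ⇒ 682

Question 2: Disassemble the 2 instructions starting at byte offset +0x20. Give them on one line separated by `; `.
@+20  big-endian(33 00) = 0x3300
  op=0x3300>>12=0x3 ⇒ add (RR)
  rd: (w>>10)&0x3=0x0 → $0
  rs: (w>>8)&0x3=0x3 → $3
@+22  big-endian(74 00) = 0x7400
  op=0x7400>>12=0x7 ⇒ incr (R)
  rd: (w>>10)&0x3=0x1 → $1

add $3, $0; incr $1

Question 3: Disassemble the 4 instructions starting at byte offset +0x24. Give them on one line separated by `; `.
off 0x24: read 7c 00 as big → 0x7c00
  top 4b → 0x7 → incr [R]
  rd@[11:10]=0x3 ⇒ $3
off 0x26: read ff f6 as big → 0xfff6
  top 4b → 0xf → jz [J]
  imm@[11:0]=0xff6 (s12→-10) ⇒ -10
off 0x28: read 8d 64 as big → 0x8d64
  top 4b → 0x8 → andi [RI]
  rd@[11:10]=0x3 ⇒ $3
  imm@[9:0]=0x164 ⇒ 356
off 0x2a: read 33 00 as big → 0x3300
  top 4b → 0x3 → add [RR]
  rd@[11:10]=0x0 ⇒ $0
  rs@[9:8]=0x3 ⇒ $3

incr $3; jz -10; andi 356, $3; add $3, $0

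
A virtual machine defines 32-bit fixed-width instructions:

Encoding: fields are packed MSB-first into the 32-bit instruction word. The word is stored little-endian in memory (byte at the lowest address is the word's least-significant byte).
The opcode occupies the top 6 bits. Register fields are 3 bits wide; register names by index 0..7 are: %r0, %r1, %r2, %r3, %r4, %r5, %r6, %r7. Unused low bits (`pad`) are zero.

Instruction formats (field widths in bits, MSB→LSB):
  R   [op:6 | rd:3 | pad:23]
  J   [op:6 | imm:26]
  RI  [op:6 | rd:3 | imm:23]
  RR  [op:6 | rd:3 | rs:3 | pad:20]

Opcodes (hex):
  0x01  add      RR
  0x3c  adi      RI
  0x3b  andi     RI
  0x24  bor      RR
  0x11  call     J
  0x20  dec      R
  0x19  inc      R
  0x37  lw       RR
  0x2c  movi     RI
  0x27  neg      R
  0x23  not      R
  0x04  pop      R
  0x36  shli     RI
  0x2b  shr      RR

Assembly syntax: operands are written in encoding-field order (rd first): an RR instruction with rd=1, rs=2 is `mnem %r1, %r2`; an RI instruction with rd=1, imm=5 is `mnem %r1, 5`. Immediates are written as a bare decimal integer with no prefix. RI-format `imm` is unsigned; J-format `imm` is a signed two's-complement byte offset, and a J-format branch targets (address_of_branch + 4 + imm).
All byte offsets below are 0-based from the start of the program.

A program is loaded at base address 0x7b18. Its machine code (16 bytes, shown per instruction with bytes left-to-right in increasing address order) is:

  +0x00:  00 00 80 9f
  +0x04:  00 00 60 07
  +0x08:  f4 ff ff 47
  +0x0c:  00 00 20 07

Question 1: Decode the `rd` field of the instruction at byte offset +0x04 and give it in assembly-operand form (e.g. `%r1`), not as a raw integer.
%r6

@+04  little-endian(00 00 60 07) = 0x07600000
  opcode bits[31:26]=0x1: add/RR
  rd@[25:23]=0x6 ⇒ %r6
  rs@[22:20]=0x6 ⇒ %r6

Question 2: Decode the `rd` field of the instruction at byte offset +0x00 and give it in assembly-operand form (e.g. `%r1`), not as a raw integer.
%r7

@+00  little-endian(00 00 80 9f) = 0x9f800000
  top 6b → 0x27 → neg [R]
  rd@[25:23]=0x7 ⇒ %r7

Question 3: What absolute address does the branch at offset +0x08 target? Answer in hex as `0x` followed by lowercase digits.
@+08  little-endian(f4 ff ff 47) = 0x47fffff4
  opcode bits[31:26]=0x11: call/J
  [25:0] imm=67108852 (s26→-12) = -12
  target = base 0x7b18 + off 0x08 + 4 + imm -12 = 0x7b18

0x7b18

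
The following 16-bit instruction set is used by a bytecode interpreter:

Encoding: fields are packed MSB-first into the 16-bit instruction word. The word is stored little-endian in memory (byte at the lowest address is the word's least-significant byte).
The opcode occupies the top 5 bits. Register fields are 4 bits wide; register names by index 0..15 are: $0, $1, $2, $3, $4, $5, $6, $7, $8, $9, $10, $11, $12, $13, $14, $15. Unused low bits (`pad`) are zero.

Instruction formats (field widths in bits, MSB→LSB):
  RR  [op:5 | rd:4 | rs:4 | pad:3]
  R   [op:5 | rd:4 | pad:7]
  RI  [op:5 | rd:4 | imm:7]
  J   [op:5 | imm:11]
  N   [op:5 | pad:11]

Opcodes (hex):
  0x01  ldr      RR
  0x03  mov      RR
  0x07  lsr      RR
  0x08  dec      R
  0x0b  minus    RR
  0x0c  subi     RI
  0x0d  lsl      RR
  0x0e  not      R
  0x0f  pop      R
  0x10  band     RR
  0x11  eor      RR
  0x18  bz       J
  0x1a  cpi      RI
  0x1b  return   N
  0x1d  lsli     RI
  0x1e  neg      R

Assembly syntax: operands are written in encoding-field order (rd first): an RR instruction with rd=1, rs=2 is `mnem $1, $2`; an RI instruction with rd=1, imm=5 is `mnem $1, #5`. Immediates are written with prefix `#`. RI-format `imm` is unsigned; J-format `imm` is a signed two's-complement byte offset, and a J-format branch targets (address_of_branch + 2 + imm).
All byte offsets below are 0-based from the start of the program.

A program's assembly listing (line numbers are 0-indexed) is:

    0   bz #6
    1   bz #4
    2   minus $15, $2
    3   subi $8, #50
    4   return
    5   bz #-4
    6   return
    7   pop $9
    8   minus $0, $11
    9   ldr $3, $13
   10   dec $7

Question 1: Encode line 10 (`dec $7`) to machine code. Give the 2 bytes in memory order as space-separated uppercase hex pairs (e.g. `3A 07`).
10. dec fields op=0x8:5|rd=7:4|pad=0:7 → word 4380h → 80 43

80 43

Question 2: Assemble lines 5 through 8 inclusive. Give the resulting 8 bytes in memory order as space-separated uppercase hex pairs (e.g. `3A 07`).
L5: bz op=0x18:5|imm=-4:11 ⇒ 0xc7fc ⇒ little fc c7
L6: return op=0x1b:5|pad=0:11 ⇒ 0xd800 ⇒ little 00 d8
L7: pop op=0xf:5|rd=9:4|pad=0:7 ⇒ 0x7c80 ⇒ little 80 7c
L8: minus op=0xb:5|rd=0:4|rs=11:4|pad=0:3 ⇒ 0x5858 ⇒ little 58 58

FC C7 00 D8 80 7C 58 58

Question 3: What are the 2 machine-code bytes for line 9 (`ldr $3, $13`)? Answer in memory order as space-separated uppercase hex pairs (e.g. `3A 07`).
9. ldr fields op=0x1:5|rd=3:4|rs=13:4|pad=0:3 → word 09e8h → e8 09

E8 09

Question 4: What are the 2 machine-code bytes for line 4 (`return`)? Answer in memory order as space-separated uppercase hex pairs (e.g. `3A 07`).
L4: return op=0x1b:5|pad=0:11 ⇒ 0xd800 ⇒ little 00 d8

00 D8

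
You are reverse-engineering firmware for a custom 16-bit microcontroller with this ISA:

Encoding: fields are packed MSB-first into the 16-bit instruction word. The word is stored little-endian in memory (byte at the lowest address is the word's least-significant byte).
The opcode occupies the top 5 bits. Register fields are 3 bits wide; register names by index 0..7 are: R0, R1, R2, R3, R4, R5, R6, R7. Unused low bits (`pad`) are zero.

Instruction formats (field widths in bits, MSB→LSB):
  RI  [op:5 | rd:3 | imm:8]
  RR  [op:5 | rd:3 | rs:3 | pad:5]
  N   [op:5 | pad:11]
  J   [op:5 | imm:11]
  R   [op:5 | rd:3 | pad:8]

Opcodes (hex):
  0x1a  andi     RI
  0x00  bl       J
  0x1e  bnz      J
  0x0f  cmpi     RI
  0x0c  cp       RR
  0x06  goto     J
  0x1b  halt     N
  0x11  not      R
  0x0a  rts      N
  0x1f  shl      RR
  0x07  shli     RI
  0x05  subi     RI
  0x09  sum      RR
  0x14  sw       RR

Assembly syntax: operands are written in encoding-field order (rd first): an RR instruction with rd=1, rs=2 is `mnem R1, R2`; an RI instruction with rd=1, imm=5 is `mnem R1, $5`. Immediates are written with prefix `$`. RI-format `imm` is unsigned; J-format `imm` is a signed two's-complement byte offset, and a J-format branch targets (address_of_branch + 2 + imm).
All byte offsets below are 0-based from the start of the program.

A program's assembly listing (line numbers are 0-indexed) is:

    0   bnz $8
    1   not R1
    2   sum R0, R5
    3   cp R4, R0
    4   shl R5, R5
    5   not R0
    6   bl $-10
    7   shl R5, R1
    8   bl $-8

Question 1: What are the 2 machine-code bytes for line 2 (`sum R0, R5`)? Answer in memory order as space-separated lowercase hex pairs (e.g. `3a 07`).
a0 48

line 2 (sum): pack op=0x9:5|rd=0:3|rs=5:3|pad=0:5 = 0x48a0; little→ a0 48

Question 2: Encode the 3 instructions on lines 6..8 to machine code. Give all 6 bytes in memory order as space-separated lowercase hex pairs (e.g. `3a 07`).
f6 07 20 fd f8 07

line 6 (bl): pack op=0x0:5|imm=-10:11 = 0x07f6; little→ f6 07
line 7 (shl): pack op=0x1f:5|rd=5:3|rs=1:3|pad=0:5 = 0xfd20; little→ 20 fd
line 8 (bl): pack op=0x0:5|imm=-8:11 = 0x07f8; little→ f8 07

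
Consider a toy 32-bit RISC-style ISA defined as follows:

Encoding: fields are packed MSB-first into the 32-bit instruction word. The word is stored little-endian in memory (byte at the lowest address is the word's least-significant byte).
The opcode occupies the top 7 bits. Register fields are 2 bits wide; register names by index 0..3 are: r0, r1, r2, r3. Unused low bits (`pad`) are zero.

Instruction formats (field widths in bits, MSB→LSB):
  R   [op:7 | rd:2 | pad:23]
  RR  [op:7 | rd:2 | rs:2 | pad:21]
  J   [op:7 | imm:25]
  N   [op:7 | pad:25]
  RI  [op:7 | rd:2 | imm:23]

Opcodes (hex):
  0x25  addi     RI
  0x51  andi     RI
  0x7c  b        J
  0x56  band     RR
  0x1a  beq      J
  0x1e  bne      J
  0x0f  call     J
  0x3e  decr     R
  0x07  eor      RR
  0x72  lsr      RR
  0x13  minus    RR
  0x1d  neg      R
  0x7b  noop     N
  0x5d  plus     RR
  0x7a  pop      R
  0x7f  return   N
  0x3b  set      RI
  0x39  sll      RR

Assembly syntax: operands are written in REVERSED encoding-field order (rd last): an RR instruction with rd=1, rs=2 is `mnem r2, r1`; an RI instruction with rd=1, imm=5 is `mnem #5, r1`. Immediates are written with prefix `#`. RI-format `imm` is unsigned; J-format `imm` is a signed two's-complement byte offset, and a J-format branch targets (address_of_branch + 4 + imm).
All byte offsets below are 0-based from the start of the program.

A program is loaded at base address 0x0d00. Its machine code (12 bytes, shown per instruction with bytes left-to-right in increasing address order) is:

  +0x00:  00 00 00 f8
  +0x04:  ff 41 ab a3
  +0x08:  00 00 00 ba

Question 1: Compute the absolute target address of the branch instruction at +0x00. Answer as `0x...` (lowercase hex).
+0x00: 00 00 00 f8 ⇒ word 0xf8000000 (little)
  top 7b → 0x7c → b [J]
  imm: (w>>0)&0x1ffffff=0x0 → #0
  target = base 0x0d00 + off 0x00 + 4 + imm 0 = 0x0d04

0x0d04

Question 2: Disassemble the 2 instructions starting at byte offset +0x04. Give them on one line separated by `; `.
andi #2834943, r3; plus r0, r0

[04] ff 41 ab a3 → 0xa3ab41ff
  top 7b → 0x51 → andi [RI]
  rd: (w>>23)&0x3=0x3 → r3
  imm: (w>>0)&0x7fffff=0x2b41ff → #2834943
[08] 00 00 00 ba → 0xba000000
  top 7b → 0x5d → plus [RR]
  rd: (w>>23)&0x3=0x0 → r0
  rs: (w>>21)&0x3=0x0 → r0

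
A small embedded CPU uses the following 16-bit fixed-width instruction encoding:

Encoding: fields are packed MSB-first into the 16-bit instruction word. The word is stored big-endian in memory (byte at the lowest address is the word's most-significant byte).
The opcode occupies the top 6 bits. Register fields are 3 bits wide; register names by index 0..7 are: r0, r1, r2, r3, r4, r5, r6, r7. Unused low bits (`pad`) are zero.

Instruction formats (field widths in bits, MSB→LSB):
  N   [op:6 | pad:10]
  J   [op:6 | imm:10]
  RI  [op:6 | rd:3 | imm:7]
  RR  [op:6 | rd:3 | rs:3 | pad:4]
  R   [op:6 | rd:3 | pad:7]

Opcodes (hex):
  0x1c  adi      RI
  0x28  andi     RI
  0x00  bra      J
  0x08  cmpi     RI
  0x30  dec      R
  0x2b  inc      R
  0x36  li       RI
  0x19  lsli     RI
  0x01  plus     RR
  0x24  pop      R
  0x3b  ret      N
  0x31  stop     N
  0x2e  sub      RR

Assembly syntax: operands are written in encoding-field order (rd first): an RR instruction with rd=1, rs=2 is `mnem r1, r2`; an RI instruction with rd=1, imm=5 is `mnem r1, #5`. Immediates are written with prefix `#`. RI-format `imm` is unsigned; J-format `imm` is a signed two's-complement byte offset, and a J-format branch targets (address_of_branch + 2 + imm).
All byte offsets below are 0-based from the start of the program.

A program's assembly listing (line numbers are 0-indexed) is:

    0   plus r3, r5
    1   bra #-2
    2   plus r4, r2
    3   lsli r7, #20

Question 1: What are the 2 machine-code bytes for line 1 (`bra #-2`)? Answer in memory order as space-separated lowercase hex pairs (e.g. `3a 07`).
line 1 (bra): pack op=0x0:6|imm=-2:10 = 0x03fe; big→ 03 fe

03 fe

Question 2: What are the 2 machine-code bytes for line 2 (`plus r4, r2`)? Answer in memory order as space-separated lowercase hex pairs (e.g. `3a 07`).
2. plus fields op=0x1:6|rd=4:3|rs=2:3|pad=0:4 → word 0620h → 06 20

06 20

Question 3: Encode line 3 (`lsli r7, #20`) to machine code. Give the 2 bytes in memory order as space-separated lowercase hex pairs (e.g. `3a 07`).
67 94

L3: lsli op=0x19:6|rd=7:3|imm=20:7 ⇒ 0x6794 ⇒ big 67 94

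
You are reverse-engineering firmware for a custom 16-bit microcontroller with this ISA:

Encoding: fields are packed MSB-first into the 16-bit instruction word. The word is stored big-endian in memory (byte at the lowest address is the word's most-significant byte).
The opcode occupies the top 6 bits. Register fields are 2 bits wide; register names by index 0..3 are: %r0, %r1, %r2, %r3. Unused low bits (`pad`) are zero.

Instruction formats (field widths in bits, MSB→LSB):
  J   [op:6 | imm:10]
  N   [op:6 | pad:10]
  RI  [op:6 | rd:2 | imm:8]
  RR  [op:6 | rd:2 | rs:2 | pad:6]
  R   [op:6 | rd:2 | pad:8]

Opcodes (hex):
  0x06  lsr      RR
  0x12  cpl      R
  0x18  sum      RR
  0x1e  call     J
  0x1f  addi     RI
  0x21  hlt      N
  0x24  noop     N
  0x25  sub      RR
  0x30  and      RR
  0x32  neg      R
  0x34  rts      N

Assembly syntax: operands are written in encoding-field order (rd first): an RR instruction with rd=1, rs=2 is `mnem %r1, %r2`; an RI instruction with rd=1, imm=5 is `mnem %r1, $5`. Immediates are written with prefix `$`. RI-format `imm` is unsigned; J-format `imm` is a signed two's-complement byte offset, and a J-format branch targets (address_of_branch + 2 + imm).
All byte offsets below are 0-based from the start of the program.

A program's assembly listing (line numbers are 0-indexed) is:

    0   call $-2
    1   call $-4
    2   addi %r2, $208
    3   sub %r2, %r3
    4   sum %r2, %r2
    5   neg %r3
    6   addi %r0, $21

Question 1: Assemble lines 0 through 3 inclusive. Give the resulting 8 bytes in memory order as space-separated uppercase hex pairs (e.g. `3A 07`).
0. call fields op=0x1e:6|imm=-2:10 → word 7bfeh → 7b fe
1. call fields op=0x1e:6|imm=-4:10 → word 7bfch → 7b fc
2. addi fields op=0x1f:6|rd=2:2|imm=208:8 → word 7ed0h → 7e d0
3. sub fields op=0x25:6|rd=2:2|rs=3:2|pad=0:6 → word 96c0h → 96 c0

7B FE 7B FC 7E D0 96 C0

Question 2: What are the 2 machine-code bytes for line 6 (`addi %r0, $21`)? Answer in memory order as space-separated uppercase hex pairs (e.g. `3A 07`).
7C 15

L6: addi op=0x1f:6|rd=0:2|imm=21:8 ⇒ 0x7c15 ⇒ big 7c 15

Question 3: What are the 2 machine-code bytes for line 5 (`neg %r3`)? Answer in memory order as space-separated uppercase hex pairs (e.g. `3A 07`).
L5: neg op=0x32:6|rd=3:2|pad=0:8 ⇒ 0xcb00 ⇒ big cb 00

CB 00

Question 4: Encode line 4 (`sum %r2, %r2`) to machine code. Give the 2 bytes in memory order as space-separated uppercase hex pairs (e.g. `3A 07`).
line 4 (sum): pack op=0x18:6|rd=2:2|rs=2:2|pad=0:6 = 0x6280; big→ 62 80

62 80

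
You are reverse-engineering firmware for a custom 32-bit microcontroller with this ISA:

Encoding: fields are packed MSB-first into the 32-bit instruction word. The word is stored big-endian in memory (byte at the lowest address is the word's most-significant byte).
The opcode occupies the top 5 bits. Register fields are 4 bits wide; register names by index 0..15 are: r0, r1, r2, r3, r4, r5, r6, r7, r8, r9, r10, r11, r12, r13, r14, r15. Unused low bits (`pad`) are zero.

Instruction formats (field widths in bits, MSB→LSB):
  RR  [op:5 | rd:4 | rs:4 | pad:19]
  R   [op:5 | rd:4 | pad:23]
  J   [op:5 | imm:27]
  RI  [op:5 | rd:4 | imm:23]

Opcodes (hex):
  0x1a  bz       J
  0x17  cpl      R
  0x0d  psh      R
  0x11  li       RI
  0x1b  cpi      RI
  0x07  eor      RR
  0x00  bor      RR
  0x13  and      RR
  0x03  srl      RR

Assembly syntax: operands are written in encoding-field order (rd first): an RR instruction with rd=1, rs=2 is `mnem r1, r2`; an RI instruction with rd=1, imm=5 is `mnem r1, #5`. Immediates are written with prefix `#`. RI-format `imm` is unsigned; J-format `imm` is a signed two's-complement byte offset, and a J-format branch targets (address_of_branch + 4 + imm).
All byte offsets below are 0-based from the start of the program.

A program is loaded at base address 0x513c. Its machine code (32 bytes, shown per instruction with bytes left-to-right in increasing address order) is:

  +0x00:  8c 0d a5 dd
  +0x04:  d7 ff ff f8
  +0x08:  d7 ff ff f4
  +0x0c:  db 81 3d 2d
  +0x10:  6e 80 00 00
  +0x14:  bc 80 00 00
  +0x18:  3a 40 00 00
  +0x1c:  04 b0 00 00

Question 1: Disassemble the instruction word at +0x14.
cpl r9

off 0x14: read bc 80 00 00 as big → 0xbc800000
  op=0xbc800000>>27=0x17 ⇒ cpl (R)
  [26:23] rd=9 = r9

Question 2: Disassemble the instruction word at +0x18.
eor r4, r8

off 0x18: read 3a 40 00 00 as big → 0x3a400000
  op=0x3a400000>>27=0x7 ⇒ eor (RR)
  rd@[26:23]=0x4 ⇒ r4
  rs@[22:19]=0x8 ⇒ r8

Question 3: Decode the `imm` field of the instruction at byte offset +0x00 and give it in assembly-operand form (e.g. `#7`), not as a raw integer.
#894429

off 0x00: read 8c 0d a5 dd as big → 0x8c0da5dd
  top 5b → 0x11 → li [RI]
  rd: (w>>23)&0xf=0x8 → r8
  imm: (w>>0)&0x7fffff=0xda5dd → #894429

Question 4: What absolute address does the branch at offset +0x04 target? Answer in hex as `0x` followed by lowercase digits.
0x513c

+0x04: d7 ff ff f8 ⇒ word 0xd7fffff8 (big)
  top 5b → 0x1a → bz [J]
  imm: (w>>0)&0x7ffffff=0x7fffff8 (s27→-8) → #-8
  target = base 0x513c + off 0x04 + 4 + imm -8 = 0x513c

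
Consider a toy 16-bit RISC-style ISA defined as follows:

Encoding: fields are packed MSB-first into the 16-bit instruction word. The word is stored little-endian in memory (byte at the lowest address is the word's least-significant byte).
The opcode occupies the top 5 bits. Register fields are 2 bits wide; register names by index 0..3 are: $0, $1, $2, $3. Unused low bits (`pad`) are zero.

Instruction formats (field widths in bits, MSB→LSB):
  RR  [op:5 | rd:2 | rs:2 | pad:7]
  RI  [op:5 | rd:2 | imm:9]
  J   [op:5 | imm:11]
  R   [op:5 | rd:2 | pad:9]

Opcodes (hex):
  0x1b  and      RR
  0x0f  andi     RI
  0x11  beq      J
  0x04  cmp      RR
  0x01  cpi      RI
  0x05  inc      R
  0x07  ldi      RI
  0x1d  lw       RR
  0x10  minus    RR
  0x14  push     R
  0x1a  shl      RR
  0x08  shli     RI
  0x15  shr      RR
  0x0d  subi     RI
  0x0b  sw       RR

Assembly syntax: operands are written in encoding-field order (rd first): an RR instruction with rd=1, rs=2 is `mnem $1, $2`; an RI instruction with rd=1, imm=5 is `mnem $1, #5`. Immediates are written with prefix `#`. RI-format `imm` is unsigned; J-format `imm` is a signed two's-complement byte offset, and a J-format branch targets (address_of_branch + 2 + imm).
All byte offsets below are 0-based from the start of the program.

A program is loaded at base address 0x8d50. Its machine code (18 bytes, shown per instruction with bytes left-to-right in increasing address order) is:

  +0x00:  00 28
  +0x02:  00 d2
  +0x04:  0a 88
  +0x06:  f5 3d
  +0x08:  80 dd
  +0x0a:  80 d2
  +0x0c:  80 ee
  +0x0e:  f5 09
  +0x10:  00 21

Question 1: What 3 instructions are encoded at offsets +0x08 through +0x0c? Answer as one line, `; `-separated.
off 0x08: read 80 dd as little → 0xdd80
  op=0xdd80>>11=0x1b ⇒ and (RR)
  rd@[10:9]=0x2 ⇒ $2
  rs@[8:7]=0x3 ⇒ $3
off 0x0a: read 80 d2 as little → 0xd280
  op=0xd280>>11=0x1a ⇒ shl (RR)
  rd@[10:9]=0x1 ⇒ $1
  rs@[8:7]=0x1 ⇒ $1
off 0x0c: read 80 ee as little → 0xee80
  op=0xee80>>11=0x1d ⇒ lw (RR)
  rd@[10:9]=0x3 ⇒ $3
  rs@[8:7]=0x1 ⇒ $1

and $2, $3; shl $1, $1; lw $3, $1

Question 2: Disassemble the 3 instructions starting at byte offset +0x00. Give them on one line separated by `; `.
inc $0; shl $1, $0; beq #10

off 0x00: read 00 28 as little → 0x2800
  top 5b → 0x5 → inc [R]
  [10:9] rd=0 = $0
off 0x02: read 00 d2 as little → 0xd200
  top 5b → 0x1a → shl [RR]
  [10:9] rd=1 = $1
  [8:7] rs=0 = $0
off 0x04: read 0a 88 as little → 0x880a
  top 5b → 0x11 → beq [J]
  [10:0] imm=10 = #10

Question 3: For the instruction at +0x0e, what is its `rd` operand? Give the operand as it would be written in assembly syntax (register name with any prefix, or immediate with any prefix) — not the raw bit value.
$0

off 0x0e: read f5 09 as little → 0x09f5
  op=0x09f5>>11=0x1 ⇒ cpi (RI)
  [10:9] rd=0 = $0
  [8:0] imm=501 = #501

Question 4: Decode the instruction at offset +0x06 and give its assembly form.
ldi $2, #501

@+06  little-endian(f5 3d) = 0x3df5
  op=0x3df5>>11=0x7 ⇒ ldi (RI)
  [10:9] rd=2 = $2
  [8:0] imm=501 = #501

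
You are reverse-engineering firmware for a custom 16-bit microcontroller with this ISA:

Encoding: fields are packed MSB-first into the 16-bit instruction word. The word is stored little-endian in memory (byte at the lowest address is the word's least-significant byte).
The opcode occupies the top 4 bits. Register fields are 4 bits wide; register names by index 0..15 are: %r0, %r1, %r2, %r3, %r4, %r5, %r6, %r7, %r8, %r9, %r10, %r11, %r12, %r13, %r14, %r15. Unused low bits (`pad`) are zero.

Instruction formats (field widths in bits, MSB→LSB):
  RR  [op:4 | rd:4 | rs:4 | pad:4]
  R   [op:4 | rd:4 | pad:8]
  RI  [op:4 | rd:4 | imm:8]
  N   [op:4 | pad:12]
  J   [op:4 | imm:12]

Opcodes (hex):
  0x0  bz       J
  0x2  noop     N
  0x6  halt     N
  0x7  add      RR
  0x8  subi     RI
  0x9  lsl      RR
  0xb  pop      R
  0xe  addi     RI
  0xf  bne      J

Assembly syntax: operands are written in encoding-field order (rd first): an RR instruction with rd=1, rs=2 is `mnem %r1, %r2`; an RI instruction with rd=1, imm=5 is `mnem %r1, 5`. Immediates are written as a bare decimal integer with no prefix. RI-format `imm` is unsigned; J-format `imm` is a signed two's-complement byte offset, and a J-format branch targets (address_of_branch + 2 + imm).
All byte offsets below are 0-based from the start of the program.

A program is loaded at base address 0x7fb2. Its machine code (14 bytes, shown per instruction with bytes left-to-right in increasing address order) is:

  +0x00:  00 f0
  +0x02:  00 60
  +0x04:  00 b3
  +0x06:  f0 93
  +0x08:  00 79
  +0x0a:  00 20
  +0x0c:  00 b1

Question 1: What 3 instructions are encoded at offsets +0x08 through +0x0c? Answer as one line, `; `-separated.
add %r9, %r0; noop; pop %r1

@+08  little-endian(00 79) = 0x7900
  op=0x7900>>12=0x7 ⇒ add (RR)
  [11:8] rd=9 = %r9
  [7:4] rs=0 = %r0
@+0a  little-endian(00 20) = 0x2000
  op=0x2000>>12=0x2 ⇒ noop (N)
@+0c  little-endian(00 b1) = 0xb100
  op=0xb100>>12=0xb ⇒ pop (R)
  [11:8] rd=1 = %r1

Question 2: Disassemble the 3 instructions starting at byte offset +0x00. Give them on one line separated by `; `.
bne 0; halt; pop %r3

+0x00: 00 f0 ⇒ word 0xf000 (little)
  top 4b → 0xf → bne [J]
  imm@[11:0]=0x0 ⇒ 0
+0x02: 00 60 ⇒ word 0x6000 (little)
  top 4b → 0x6 → halt [N]
+0x04: 00 b3 ⇒ word 0xb300 (little)
  top 4b → 0xb → pop [R]
  rd@[11:8]=0x3 ⇒ %r3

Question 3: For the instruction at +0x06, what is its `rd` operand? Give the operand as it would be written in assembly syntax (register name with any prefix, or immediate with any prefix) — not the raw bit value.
off 0x06: read f0 93 as little → 0x93f0
  op=0x93f0>>12=0x9 ⇒ lsl (RR)
  rd: (w>>8)&0xf=0x3 → %r3
  rs: (w>>4)&0xf=0xf → %r15

%r3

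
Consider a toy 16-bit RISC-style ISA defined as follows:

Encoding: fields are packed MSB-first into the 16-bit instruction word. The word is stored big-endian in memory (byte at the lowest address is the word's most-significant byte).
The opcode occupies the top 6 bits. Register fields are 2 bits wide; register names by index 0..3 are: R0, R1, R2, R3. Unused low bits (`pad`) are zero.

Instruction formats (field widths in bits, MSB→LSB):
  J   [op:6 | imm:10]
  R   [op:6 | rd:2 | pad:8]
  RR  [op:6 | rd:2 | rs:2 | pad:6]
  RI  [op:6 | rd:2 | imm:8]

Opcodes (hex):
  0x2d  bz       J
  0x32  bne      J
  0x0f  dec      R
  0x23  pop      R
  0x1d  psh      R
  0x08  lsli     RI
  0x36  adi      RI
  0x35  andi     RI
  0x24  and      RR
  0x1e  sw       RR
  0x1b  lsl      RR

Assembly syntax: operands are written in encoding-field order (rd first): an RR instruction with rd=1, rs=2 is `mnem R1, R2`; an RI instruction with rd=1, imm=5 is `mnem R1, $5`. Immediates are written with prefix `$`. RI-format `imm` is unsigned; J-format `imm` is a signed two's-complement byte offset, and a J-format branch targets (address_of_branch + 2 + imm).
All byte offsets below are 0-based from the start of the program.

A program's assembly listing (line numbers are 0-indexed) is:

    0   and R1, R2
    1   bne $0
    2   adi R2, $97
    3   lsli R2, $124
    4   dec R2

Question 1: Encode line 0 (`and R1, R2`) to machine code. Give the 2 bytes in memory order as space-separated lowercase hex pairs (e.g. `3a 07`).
91 80

L0: and op=0x24:6|rd=1:2|rs=2:2|pad=0:6 ⇒ 0x9180 ⇒ big 91 80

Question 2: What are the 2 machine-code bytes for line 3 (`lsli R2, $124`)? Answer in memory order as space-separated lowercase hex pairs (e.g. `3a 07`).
3. lsli fields op=0x8:6|rd=2:2|imm=124:8 → word 227ch → 22 7c

22 7c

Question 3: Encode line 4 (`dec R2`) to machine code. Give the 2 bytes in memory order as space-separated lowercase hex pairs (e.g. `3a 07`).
3e 00

4. dec fields op=0xf:6|rd=2:2|pad=0:8 → word 3e00h → 3e 00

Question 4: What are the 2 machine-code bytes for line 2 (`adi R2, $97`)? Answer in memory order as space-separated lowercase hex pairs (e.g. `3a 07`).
line 2 (adi): pack op=0x36:6|rd=2:2|imm=97:8 = 0xda61; big→ da 61

da 61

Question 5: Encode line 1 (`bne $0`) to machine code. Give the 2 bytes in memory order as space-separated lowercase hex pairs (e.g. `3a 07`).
c8 00

line 1 (bne): pack op=0x32:6|imm=0:10 = 0xc800; big→ c8 00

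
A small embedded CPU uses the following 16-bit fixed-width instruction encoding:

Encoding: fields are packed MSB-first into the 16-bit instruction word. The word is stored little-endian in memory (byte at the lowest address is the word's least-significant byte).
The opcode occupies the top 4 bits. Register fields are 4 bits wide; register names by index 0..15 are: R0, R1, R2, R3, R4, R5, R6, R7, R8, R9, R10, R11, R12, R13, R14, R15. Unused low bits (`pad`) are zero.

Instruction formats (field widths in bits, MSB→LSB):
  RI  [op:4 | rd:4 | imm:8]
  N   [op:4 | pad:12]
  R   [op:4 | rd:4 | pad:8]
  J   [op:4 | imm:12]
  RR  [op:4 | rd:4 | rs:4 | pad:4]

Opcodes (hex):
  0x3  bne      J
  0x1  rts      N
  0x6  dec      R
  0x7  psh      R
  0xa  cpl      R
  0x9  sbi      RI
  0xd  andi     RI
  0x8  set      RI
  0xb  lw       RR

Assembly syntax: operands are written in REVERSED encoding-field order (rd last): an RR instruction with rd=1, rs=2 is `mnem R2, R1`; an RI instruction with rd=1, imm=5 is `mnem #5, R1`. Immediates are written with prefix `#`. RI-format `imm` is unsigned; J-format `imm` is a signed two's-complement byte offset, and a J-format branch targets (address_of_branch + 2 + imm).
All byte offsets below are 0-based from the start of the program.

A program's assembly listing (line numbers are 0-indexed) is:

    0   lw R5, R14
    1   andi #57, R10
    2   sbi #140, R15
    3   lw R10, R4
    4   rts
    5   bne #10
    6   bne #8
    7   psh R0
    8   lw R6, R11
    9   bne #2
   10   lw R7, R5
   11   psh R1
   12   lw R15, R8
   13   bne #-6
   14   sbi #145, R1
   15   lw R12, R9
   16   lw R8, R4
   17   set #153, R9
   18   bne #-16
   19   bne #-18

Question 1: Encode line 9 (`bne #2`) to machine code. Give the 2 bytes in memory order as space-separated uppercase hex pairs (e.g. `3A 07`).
L9: bne op=0x3:4|imm=2:12 ⇒ 0x3002 ⇒ little 02 30

02 30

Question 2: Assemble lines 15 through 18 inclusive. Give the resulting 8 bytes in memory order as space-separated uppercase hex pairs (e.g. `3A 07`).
C0 B9 80 B4 99 89 F0 3F

line 15 (lw): pack op=0xb:4|rd=9:4|rs=12:4|pad=0:4 = 0xb9c0; little→ c0 b9
line 16 (lw): pack op=0xb:4|rd=4:4|rs=8:4|pad=0:4 = 0xb480; little→ 80 b4
line 17 (set): pack op=0x8:4|rd=9:4|imm=153:8 = 0x8999; little→ 99 89
line 18 (bne): pack op=0x3:4|imm=-16:12 = 0x3ff0; little→ f0 3f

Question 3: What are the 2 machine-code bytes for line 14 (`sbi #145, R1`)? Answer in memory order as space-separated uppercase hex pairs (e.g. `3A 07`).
91 91

14. sbi fields op=0x9:4|rd=1:4|imm=145:8 → word 9191h → 91 91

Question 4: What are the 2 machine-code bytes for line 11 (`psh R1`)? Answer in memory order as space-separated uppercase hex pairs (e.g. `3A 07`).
L11: psh op=0x7:4|rd=1:4|pad=0:8 ⇒ 0x7100 ⇒ little 00 71

00 71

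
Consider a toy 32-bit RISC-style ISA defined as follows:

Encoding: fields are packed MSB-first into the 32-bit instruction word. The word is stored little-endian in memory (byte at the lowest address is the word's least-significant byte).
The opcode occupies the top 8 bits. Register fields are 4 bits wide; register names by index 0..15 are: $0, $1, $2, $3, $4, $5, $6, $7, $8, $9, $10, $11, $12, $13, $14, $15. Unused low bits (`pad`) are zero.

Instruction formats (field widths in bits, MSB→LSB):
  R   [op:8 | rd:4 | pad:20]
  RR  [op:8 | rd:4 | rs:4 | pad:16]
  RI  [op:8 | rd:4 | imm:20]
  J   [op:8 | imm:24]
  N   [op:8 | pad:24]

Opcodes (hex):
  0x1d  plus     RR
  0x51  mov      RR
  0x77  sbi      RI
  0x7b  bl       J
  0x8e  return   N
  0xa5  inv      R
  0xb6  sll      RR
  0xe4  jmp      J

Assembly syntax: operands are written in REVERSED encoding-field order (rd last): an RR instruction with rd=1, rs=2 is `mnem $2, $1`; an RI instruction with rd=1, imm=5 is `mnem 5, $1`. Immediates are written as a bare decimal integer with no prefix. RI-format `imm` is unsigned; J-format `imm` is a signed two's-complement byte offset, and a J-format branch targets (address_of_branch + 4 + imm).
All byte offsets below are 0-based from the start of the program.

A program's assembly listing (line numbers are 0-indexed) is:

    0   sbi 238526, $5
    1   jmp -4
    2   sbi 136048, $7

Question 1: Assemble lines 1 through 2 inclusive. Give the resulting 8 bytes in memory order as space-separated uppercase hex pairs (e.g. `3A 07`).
FC FF FF E4 70 13 72 77

line 1 (jmp): pack op=0xe4:8|imm=-4:24 = 0xe4fffffc; little→ fc ff ff e4
line 2 (sbi): pack op=0x77:8|rd=7:4|imm=136048:20 = 0x77721370; little→ 70 13 72 77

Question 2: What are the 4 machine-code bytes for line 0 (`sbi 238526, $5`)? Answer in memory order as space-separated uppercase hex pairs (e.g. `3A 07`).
L0: sbi op=0x77:8|rd=5:4|imm=238526:20 ⇒ 0x7753a3be ⇒ little be a3 53 77

BE A3 53 77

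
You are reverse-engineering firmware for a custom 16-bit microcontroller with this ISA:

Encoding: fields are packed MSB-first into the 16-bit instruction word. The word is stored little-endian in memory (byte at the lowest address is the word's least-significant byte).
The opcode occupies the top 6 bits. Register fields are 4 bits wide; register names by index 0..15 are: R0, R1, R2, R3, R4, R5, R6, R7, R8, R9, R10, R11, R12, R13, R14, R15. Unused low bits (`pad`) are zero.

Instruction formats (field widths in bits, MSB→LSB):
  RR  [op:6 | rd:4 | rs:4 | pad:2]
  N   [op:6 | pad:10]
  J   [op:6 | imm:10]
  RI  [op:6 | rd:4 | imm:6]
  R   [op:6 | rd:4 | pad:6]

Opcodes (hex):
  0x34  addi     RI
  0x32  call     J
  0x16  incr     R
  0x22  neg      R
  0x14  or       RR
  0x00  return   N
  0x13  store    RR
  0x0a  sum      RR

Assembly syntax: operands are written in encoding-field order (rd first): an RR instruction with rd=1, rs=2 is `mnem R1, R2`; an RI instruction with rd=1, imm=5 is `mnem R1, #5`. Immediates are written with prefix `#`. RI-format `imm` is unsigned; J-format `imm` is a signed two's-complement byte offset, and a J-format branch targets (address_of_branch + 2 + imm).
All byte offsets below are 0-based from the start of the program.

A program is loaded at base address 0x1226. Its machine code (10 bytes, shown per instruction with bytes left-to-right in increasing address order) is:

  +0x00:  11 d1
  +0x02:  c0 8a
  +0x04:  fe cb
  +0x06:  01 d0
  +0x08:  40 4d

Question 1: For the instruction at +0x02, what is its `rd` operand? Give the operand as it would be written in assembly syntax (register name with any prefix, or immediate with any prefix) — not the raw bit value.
R11

[02] c0 8a → 0x8ac0
  top 6b → 0x22 → neg [R]
  [9:6] rd=11 = R11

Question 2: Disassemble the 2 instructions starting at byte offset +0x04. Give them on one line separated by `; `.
call #-2; addi R0, #1

+0x04: fe cb ⇒ word 0xcbfe (little)
  op=0xcbfe>>10=0x32 ⇒ call (J)
  imm: (w>>0)&0x3ff=0x3fe (s10→-2) → #-2
+0x06: 01 d0 ⇒ word 0xd001 (little)
  op=0xd001>>10=0x34 ⇒ addi (RI)
  rd: (w>>6)&0xf=0x0 → R0
  imm: (w>>0)&0x3f=0x1 → #1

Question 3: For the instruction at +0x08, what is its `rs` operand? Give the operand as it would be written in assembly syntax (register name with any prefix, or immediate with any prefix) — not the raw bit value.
off 0x08: read 40 4d as little → 0x4d40
  opcode bits[15:10]=0x13: store/RR
  rd@[9:6]=0x5 ⇒ R5
  rs@[5:2]=0x0 ⇒ R0

R0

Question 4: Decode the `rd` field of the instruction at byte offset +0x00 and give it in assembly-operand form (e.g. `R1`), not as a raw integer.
+0x00: 11 d1 ⇒ word 0xd111 (little)
  op=0xd111>>10=0x34 ⇒ addi (RI)
  rd: (w>>6)&0xf=0x4 → R4
  imm: (w>>0)&0x3f=0x11 → #17

R4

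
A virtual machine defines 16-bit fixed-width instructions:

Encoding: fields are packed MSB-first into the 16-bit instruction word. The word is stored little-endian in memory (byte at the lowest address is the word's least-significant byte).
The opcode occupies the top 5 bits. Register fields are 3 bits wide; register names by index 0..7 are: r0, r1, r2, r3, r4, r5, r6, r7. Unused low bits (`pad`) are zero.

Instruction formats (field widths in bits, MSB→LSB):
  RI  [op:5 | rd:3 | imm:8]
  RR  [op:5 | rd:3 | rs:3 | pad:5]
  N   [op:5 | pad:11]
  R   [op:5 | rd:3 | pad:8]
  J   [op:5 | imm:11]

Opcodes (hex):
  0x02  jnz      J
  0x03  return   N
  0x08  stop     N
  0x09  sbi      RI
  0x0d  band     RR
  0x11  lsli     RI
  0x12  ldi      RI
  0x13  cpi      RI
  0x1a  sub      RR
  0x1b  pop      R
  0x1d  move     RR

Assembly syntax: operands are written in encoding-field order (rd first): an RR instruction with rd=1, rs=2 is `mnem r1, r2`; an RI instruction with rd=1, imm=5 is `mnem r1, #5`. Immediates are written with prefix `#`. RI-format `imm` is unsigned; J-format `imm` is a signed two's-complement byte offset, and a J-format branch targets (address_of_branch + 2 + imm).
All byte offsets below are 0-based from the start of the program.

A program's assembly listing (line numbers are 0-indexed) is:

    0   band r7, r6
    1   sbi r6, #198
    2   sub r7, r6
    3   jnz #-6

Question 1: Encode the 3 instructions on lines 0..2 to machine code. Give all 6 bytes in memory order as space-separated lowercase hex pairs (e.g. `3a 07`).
0. band fields op=0xd:5|rd=7:3|rs=6:3|pad=0:5 → word 6fc0h → c0 6f
1. sbi fields op=0x9:5|rd=6:3|imm=198:8 → word 4ec6h → c6 4e
2. sub fields op=0x1a:5|rd=7:3|rs=6:3|pad=0:5 → word d7c0h → c0 d7

c0 6f c6 4e c0 d7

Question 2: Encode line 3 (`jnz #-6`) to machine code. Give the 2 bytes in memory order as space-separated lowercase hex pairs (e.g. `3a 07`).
fa 17

line 3 (jnz): pack op=0x2:5|imm=-6:11 = 0x17fa; little→ fa 17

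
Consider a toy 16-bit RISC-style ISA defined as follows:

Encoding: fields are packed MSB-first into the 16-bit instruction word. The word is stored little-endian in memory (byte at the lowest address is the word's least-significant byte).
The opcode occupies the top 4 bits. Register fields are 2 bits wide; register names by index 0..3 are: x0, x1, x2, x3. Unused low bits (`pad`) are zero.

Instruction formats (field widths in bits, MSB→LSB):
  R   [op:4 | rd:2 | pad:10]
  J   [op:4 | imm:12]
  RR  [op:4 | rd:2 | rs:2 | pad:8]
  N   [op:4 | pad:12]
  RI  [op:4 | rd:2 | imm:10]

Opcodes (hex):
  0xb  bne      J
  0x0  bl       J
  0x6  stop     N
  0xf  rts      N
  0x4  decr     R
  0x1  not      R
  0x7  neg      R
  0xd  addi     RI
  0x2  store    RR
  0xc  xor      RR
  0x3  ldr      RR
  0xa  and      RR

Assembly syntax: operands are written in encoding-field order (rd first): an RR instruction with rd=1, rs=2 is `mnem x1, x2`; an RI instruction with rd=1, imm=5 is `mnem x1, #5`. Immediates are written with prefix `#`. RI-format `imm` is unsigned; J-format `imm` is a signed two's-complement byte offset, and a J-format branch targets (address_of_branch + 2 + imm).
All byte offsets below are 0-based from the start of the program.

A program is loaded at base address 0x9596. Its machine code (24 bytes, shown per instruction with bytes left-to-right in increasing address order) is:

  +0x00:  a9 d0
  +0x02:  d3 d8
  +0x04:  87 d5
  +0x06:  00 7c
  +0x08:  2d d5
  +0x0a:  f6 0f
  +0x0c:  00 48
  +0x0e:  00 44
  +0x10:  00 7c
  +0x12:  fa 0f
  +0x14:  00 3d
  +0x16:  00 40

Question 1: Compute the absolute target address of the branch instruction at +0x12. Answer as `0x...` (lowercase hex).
[12] fa 0f → 0x0ffa
  top 4b → 0x0 → bl [J]
  imm: (w>>0)&0xfff=0xffa (s12→-6) → #-6
  target = base 0x9596 + off 0x12 + 2 + imm -6 = 0x95a4

0x95a4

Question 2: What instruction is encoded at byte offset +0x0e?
[0e] 00 44 → 0x4400
  op=0x4400>>12=0x4 ⇒ decr (R)
  rd: (w>>10)&0x3=0x1 → x1

decr x1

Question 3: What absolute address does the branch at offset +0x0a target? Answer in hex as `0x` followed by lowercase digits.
off 0x0a: read f6 0f as little → 0x0ff6
  opcode bits[15:12]=0x0: bl/J
  imm@[11:0]=0xff6 (s12→-10) ⇒ #-10
  target = base 0x9596 + off 0x0a + 2 + imm -10 = 0x9598

0x9598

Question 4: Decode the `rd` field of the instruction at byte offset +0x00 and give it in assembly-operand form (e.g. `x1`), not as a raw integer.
@+00  little-endian(a9 d0) = 0xd0a9
  top 4b → 0xd → addi [RI]
  [11:10] rd=0 = x0
  [9:0] imm=169 = #169

x0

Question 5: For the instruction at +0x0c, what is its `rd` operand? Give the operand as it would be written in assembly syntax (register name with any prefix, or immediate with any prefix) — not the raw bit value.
x2

@+0c  little-endian(00 48) = 0x4800
  opcode bits[15:12]=0x4: decr/R
  rd: (w>>10)&0x3=0x2 → x2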